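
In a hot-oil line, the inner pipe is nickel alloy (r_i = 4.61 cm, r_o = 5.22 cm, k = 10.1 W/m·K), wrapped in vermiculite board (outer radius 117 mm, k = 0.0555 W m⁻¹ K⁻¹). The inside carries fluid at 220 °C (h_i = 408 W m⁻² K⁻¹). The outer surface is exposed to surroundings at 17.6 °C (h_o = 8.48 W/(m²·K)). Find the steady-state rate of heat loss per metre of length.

Treat each layer as a resistance in series:
  R'_conv,in = 1/(2πr h) = 1/(2π·0.0461·408) = 0.008462 m·K/W
  R'_nickel alloy = ln(0.0522/0.0461)/(2πk) = 0.1243/(2π·10.1) = 0.001958 m·K/W
  R'_vermiculite board = ln(0.117/0.0522)/(2πk) = 0.8071/(2π·0.0555) = 2.314 m·K/W
  R'_conv,out = 1/(2πr h) = 1/(2π·0.117·8.48) = 0.1604 m·K/W
ΣR = 0.008462 + 0.001958 + 2.314 + 0.1604 = 2.485 m·K/W
Q' = ΔT/ΣR = (220 °C − 17.6 °C)/2.485 = 81.4 W/m

Q' = 81.4 W/m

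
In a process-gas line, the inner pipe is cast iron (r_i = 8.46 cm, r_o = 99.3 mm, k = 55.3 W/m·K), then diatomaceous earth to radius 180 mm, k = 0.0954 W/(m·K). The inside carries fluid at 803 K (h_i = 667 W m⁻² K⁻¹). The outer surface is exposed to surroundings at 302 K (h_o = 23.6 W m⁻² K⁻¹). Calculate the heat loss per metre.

Resistance network (inner→outer):
  R'_conv,in = 1/(2πr h) = 1/(2π·0.0846·667) = 0.002820 m·K/W
  R'_cast iron = ln(0.0993/0.0846)/(2πk) = 0.1602/(2π·55.3) = 4.611×10^-4 m·K/W
  R'_diatomaceous earth = ln(0.180/0.0993)/(2πk) = 0.5948/(2π·0.0954) = 0.9923 m·K/W
  R'_conv,out = 1/(2πr h) = 1/(2π·0.180·23.6) = 0.03747 m·K/W
ΣR = 0.002820 + 4.611×10^-4 + 0.9923 + 0.03747 = 1.033 m·K/W
Q' = ΔT/ΣR = (803 K − 302 K)/1.033 = 485 W/m

Q' = 485 W/m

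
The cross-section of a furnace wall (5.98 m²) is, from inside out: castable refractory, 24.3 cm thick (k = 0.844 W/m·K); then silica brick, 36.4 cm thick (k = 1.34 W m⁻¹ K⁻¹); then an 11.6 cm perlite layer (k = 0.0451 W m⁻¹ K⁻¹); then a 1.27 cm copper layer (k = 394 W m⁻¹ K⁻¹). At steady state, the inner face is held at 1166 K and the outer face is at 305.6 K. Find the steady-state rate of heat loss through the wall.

Series thermal resistances, inner to outer:
  R_castable refractory = L/(kA) = 0.243/(0.844·5.98) = 0.04815 K/W
  R_silica brick = L/(kA) = 0.364/(1.34·5.98) = 0.04543 K/W
  R_perlite = L/(kA) = 0.116/(0.0451·5.98) = 0.4301 K/W
  R_copper = L/(kA) = 0.0127/(394·5.98) = 5.390×10^-6 K/W
ΣR = 0.04815 + 0.04543 + 0.4301 + 5.390×10^-6 = 0.5237 K/W
Q = ΔT/ΣR = (1166 K − 305.6 K)/0.5237 = 1640 W

Q = 1640 W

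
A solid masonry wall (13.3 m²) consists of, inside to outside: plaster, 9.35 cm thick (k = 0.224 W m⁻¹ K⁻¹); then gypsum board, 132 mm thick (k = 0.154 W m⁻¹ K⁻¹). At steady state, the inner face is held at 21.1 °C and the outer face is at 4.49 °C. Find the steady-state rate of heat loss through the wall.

Series thermal resistances, inner to outer:
  R_plaster = L/(kA) = 0.0935/(0.224·13.3) = 0.03138 K/W
  R_gypsum board = L/(kA) = 0.132/(0.154·13.3) = 0.06445 K/W
ΣR = 0.03138 + 0.06445 = 0.09583 K/W
Q = ΔT/ΣR = (21.1 °C − 4.49 °C)/0.09583 = 173 W

Q = 173 W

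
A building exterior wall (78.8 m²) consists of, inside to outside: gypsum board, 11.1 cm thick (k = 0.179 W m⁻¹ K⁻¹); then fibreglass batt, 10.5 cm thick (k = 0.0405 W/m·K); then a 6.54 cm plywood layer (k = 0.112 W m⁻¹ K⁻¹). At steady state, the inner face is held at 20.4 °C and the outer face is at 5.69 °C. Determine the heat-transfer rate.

Q = 305 W

Treat each layer as a resistance in series:
  R_gypsum board = L/(kA) = 0.111/(0.179·78.8) = 0.007869 K/W
  R_fibreglass batt = L/(kA) = 0.105/(0.0405·78.8) = 0.03290 K/W
  R_plywood = L/(kA) = 0.0654/(0.112·78.8) = 0.007410 K/W
ΣR = 0.007869 + 0.03290 + 0.007410 = 0.04818 K/W
Q = ΔT/ΣR = (20.4 °C − 5.69 °C)/0.04818 = 305 W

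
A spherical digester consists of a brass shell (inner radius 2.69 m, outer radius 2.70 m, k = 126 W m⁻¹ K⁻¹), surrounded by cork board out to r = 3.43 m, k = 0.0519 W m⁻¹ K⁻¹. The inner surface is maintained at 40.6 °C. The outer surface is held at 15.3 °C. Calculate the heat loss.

Q = 209 W

Treat each layer as a resistance in series:
  R_brass = (1/2.69 − 1/2.70)/(4πk) = 0.001377/(4π·126) = 8.696×10^-7 K/W
  R_cork board = (1/2.70 − 1/3.43)/(4πk) = 0.07883/(4π·0.0519) = 0.1209 K/W
ΣR = 8.696×10^-7 + 0.1209 = 0.1209 K/W
Q = ΔT/ΣR = (40.6 °C − 15.3 °C)/0.1209 = 209 W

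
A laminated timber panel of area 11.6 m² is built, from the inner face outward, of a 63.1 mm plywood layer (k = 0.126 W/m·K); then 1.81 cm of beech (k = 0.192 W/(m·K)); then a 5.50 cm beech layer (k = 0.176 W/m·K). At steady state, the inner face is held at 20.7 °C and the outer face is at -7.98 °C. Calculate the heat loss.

Series thermal resistances, inner to outer:
  R_plywood = L/(kA) = 0.0631/(0.126·11.6) = 0.04317 K/W
  R_beech = L/(kA) = 0.0181/(0.192·11.6) = 0.008127 K/W
  R_beech = L/(kA) = 0.0550/(0.176·11.6) = 0.02694 K/W
ΣR = 0.04317 + 0.008127 + 0.02694 = 0.07824 K/W
Q = ΔT/ΣR = (20.7 °C − -7.98 °C)/0.07824 = 367 W

Q = 367 W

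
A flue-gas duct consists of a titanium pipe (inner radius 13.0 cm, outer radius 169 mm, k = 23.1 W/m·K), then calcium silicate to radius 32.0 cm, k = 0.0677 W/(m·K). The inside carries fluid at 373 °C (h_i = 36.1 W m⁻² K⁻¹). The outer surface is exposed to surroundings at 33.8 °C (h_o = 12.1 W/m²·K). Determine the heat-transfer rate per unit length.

Series thermal resistances, inner to outer:
  R'_conv,in = 1/(2πr h) = 1/(2π·0.130·36.1) = 0.03391 m·K/W
  R'_titanium = ln(0.169/0.130)/(2πk) = 0.2624/(2π·23.1) = 0.001808 m·K/W
  R'_calcium silicate = ln(0.320/0.169)/(2πk) = 0.6384/(2π·0.0677) = 1.501 m·K/W
  R'_conv,out = 1/(2πr h) = 1/(2π·0.320·12.1) = 0.04110 m·K/W
ΣR = 0.03391 + 0.001808 + 1.501 + 0.04110 = 1.578 m·K/W
Q' = ΔT/ΣR = (373 °C − 33.8 °C)/1.578 = 215 W/m

Q' = 215 W/m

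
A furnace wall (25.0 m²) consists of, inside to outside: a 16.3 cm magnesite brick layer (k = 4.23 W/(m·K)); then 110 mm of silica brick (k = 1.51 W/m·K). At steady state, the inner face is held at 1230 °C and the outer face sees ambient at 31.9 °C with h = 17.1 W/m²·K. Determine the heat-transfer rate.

Resistance network (inner→outer):
  R_magnesite brick = L/(kA) = 0.163/(4.23·25.0) = 0.001541 K/W
  R_silica brick = L/(kA) = 0.110/(1.51·25.0) = 0.002914 K/W
  R_conv,out = 1/(hA) = 1/(17.1·25.0) = 0.002339 K/W
ΣR = 0.001541 + 0.002914 + 0.002339 = 0.006794 K/W
Q = ΔT/ΣR = (1230 °C − 31.9 °C)/0.006794 = 1.76×10^5 W

Q = 176 kW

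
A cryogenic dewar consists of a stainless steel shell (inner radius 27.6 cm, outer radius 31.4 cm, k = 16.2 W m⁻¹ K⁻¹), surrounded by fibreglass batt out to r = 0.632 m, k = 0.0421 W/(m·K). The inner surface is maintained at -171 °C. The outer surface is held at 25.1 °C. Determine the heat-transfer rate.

Series thermal resistances, inner to outer:
  R_stainless steel = (1/0.276 − 1/0.314)/(4πk) = 0.4385/(4π·16.2) = 0.002154 K/W
  R_fibreglass batt = (1/0.314 − 1/0.632)/(4πk) = 1.602/(4π·0.0421) = 3.029 K/W
ΣR = 0.002154 + 3.029 = 3.031 K/W
Q = ΔT/ΣR = (-171 °C − 25.1 °C)/3.031 = -64.7 W
(Negative Q ⇒ heat flows inward; heat gain = 64.7 W.)

Q = 64.7 W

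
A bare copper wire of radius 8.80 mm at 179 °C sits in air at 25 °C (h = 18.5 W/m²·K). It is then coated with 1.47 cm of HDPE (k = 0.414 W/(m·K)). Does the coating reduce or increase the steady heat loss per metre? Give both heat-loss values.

Critical radius for a cylinder: r_cr = k/h = 0.0224 m = 2.24 cm.
Outer radius after coating: r₂ = 0.00880 + 0.0147 = 0.02350 m.
r₁ < r_cr < r₂: heat loss rises to a maximum at r_cr then falls. Whether the coating helps depends on whether Q(r₂) has dropped back below Q(r₁).
Bare: R = 1/(2πr₁h) = 0.9776 m·K/W; Q = 154/0.9776 = 158 W/m.
Coated: R = R_cond + R_conv = 0.7437 m·K/W; Q = 154/0.7437 = 207 W/m.

increases: 158 → 207 W/m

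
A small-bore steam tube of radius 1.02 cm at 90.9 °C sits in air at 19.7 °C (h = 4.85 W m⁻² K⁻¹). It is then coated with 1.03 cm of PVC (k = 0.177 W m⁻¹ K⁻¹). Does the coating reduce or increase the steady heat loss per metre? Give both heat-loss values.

increases: 22.1 → 32.0 W/m

Critical radius for a cylinder: r_cr = k/h = 0.0365 m = 3.65 cm.
Outer radius after coating: r₂ = 0.0102 + 0.0103 = 0.0205 m.
Since r₁ < r_cr and r₂ ≤ r_cr, the coating moves toward the maximum at r_cr — heat loss rises.
Bare: R = 1/(2πr₁h) = 3.217 m·K/W; Q = 71.2/3.217 = 22.1 W/m.
Coated: R = R_cond + R_conv = 2.228 m·K/W; Q = 71.2/2.228 = 32.0 W/m.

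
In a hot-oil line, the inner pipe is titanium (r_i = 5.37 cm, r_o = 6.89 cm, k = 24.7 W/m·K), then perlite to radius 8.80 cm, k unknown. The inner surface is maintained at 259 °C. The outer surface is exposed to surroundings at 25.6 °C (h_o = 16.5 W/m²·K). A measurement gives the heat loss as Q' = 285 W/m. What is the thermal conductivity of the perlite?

ΣR = ΔT/Q' = |259 − 25.6|/285 = 0.8189 m·K/W
Known resistances:
  R'_titanium = ln(0.0689/0.0537)/(2πk) = 0.2492/(2π·24.7) = 0.001606 m·K/W
  R'_conv,out = 1/(2πr h) = 1/(2π·0.0880·16.5) = 0.1096 m·K/W
R_perlite = ΣR − ΣR_known = 0.8189 − 0.1112 = 0.7077 m·K/W
ln(r₂/r₁)/(2πk) = 0.7077 ⇒ k = 0.2447/(2π·0.7077) = 0.0550 W/m·K

k = 0.0550 W/m·K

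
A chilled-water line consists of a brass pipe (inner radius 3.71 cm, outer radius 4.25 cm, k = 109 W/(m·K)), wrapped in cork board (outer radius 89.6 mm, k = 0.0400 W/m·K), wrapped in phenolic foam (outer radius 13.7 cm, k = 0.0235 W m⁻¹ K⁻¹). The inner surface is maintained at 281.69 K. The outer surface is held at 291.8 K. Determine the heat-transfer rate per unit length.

Series thermal resistances, inner to outer:
  R'_brass = ln(0.0425/0.0371)/(2πk) = 0.1359/(2π·109) = 1.984×10^-4 m·K/W
  R'_cork board = ln(0.0896/0.0425)/(2πk) = 0.7459/(2π·0.0400) = 2.968 m·K/W
  R'_phenolic foam = ln(0.137/0.0896)/(2πk) = 0.4246/(2π·0.0235) = 2.876 m·K/W
ΣR = 1.984×10^-4 + 2.968 + 2.876 = 5.844 m·K/W
Q' = ΔT/ΣR = (281.69 K − 291.8 K)/5.844 = -1.73 W/m
(Negative Q' ⇒ heat flows inward; heat gain = 1.73 W/m.)

Q' = 1.73 W/m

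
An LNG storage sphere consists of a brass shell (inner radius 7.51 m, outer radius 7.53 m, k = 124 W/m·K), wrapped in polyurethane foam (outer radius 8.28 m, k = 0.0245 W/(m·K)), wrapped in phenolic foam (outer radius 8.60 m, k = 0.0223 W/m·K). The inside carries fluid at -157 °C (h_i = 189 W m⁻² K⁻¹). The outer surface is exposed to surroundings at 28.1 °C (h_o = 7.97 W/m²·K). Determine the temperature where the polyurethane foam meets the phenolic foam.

T = -26.1 °C

Resistance network (inner→outer):
  R_conv,in = 1/(4πr²h) = 1/(4π·7.51²·189) = 7.465×10^-6 K/W
  R_brass = (1/7.51 − 1/7.53)/(4πk) = 3.537×10^-4/(4π·124) = 2.270×10^-7 K/W
  R_polyurethane foam = (1/7.53 − 1/8.28)/(4πk) = 0.01203/(4π·0.0245) = 0.03907 K/W
  R_phenolic foam = (1/8.28 − 1/8.60)/(4πk) = 0.004494/(4π·0.0223) = 0.01604 K/W
  R_conv,out = 1/(4πr²h) = 1/(4π·8.60²·7.97) = 1.350×10^-4 K/W
ΣR = 7.465×10^-6 + 2.270×10^-7 + 0.03907 + 0.01604 + 1.350×10^-4 = 0.05525 K/W
Q = ΔT/ΣR = (-157 °C − 28.1 °C)/0.05525 = -3350 W
From the inner boundary to the polyurethane foam/phenolic foam interface, ΣR_partial = 0.03908 K/W.
T_interface = T_in − Q·ΣR_partial = -157 °C − (-3350)(0.03908) = -26.1 °C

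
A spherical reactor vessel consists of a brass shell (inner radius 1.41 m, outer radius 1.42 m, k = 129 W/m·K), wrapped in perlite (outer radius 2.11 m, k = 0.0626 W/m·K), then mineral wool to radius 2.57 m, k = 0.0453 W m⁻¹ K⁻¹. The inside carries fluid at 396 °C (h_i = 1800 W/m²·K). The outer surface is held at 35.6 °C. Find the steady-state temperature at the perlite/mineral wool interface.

T = 157 °C

Series thermal resistances, inner to outer:
  R_conv,in = 1/(4πr²h) = 1/(4π·1.41²·1800) = 2.224×10^-5 K/W
  R_brass = (1/1.41 − 1/1.42)/(4πk) = 0.004995/(4π·129) = 3.081×10^-6 K/W
  R_perlite = (1/1.42 − 1/2.11)/(4πk) = 0.2303/(4π·0.0626) = 0.2927 K/W
  R_mineral wool = (1/2.11 − 1/2.57)/(4πk) = 0.08483/(4π·0.0453) = 0.1490 K/W
ΣR = 2.224×10^-5 + 3.081×10^-6 + 0.2927 + 0.1490 = 0.4417 K/W
Q = ΔT/ΣR = (396 °C − 35.6 °C)/0.4417 = 815.9 W
From the inner boundary to the perlite/mineral wool interface, ΣR_partial = 0.2927 K/W.
T_interface = T_in − Q·ΣR_partial = 396 °C − (815.9)(0.2927) = 157 °C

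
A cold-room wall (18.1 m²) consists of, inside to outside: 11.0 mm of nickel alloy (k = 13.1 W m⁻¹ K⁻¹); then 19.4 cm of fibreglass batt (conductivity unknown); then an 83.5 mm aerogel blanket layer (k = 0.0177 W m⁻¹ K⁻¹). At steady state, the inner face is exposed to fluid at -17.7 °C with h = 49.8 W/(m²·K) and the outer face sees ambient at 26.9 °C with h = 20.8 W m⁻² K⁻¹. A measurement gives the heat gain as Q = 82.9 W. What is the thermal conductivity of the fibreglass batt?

ΣR = ΔT/Q = |-17.7 − 26.9|/82.9 = 0.5380 K/W
Known resistances:
  R_conv,in = 1/(hA) = 1/(49.8·18.1) = 0.001109 K/W
  R_nickel alloy = L/(kA) = 0.0110/(13.1·18.1) = 4.639×10^-5 K/W
  R_aerogel blanket = L/(kA) = 0.0835/(0.0177·18.1) = 0.2606 K/W
  R_conv,out = 1/(hA) = 1/(20.8·18.1) = 0.002656 K/W
R_fibreglass batt = ΣR − ΣR_known = 0.5380 − 0.2644 = 0.2736 K/W
L/(kA) = 0.2736 ⇒ k = 0.194/(0.2736·18.1) = 0.0392 W/m·K

k = 0.0392 W/m·K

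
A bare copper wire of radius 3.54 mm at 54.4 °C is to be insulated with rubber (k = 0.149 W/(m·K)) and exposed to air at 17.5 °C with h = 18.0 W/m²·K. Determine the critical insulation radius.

r_cr = 0.828 cm

For a cylinder, r_cr = k_ins/h = 0.149/18.0 = 0.00828 m = 0.828 cm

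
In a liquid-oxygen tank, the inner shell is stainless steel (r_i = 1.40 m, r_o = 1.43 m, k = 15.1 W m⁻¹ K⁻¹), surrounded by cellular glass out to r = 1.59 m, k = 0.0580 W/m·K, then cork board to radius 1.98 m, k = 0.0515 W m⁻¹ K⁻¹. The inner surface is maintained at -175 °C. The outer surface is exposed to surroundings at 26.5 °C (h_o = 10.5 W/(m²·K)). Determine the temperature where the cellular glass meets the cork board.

T = -108 °C

Treat each layer as a resistance in series:
  R_stainless steel = (1/1.40 − 1/1.43)/(4πk) = 0.01499/(4π·15.1) = 7.897×10^-5 K/W
  R_cellular glass = (1/1.43 − 1/1.59)/(4πk) = 0.07037/(4π·0.0580) = 0.09655 K/W
  R_cork board = (1/1.59 − 1/1.98)/(4πk) = 0.1239/(4π·0.0515) = 0.1914 K/W
  R_conv,out = 1/(4πr²h) = 1/(4π·1.98²·10.5) = 0.001933 K/W
ΣR = 7.897×10^-5 + 0.09655 + 0.1914 + 0.001933 = 0.2900 K/W
Q = ΔT/ΣR = (-175 °C − 26.5 °C)/0.2900 = -694.8 W
From the inner boundary to the cellular glass/cork board interface, ΣR_partial = 0.09663 K/W.
T_interface = T_in − Q·ΣR_partial = -175 °C − (-694.8)(0.09663) = -108 °C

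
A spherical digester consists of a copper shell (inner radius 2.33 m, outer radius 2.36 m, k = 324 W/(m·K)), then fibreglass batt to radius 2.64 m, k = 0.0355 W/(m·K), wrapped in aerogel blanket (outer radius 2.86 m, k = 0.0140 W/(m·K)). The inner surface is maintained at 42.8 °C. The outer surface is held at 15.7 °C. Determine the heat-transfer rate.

Series thermal resistances, inner to outer:
  R_copper = (1/2.33 − 1/2.36)/(4πk) = 0.005456/(4π·324) = 1.340×10^-6 K/W
  R_fibreglass batt = (1/2.36 − 1/2.64)/(4πk) = 0.04494/(4π·0.0355) = 0.1007 K/W
  R_aerogel blanket = (1/2.64 − 1/2.86)/(4πk) = 0.02914/(4π·0.0140) = 0.1656 K/W
ΣR = 1.340×10^-6 + 0.1007 + 0.1656 = 0.2663 K/W
Q = ΔT/ΣR = (42.8 °C − 15.7 °C)/0.2663 = 102 W

Q = 102 W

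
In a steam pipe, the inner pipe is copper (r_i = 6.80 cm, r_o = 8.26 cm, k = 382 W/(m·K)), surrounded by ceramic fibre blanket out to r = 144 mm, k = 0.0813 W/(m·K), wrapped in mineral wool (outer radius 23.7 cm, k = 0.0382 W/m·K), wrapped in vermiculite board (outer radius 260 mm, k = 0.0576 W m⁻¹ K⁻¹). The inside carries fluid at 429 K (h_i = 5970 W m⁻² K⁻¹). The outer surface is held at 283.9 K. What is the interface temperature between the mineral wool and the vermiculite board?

Resistance network (inner→outer):
  R'_conv,in = 1/(2πr h) = 1/(2π·0.0680·5970) = 3.920×10^-4 m·K/W
  R'_copper = ln(0.0826/0.0680)/(2πk) = 0.1945/(2π·382) = 8.104×10^-5 m·K/W
  R'_ceramic fibre blanket = ln(0.144/0.0826)/(2πk) = 0.5558/(2π·0.0813) = 1.088 m·K/W
  R'_mineral wool = ln(0.237/0.144)/(2πk) = 0.4982/(2π·0.0382) = 2.076 m·K/W
  R'_vermiculite board = ln(0.260/0.237)/(2πk) = 0.09262/(2π·0.0576) = 0.2559 m·K/W
ΣR = 3.920×10^-4 + 8.104×10^-5 + 1.088 + 2.076 + 0.2559 = 3.420 m·K/W
Q' = ΔT/ΣR = (429 K − 283.9 K)/3.420 = 42.43 W/m
From the inner boundary to the mineral wool/vermiculite board interface, ΣR_partial = 3.164 m·K/W.
T_interface = T_in − Q'·ΣR_partial = 429 K − (42.43)(3.164) = 294.8 K

T = 294.8 K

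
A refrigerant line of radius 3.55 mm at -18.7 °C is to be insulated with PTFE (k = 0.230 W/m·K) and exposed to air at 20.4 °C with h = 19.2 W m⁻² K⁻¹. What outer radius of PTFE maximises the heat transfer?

For a cylinder, r_cr = k_ins/h = 0.230/19.2 = 0.0120 m = 1.20 cm

r_cr = 1.20 cm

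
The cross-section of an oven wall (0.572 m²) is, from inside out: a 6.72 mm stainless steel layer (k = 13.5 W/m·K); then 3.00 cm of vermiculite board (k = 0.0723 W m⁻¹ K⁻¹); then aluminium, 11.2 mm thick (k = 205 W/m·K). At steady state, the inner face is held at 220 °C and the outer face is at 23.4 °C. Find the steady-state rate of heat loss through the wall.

Q = 271 W

Treat each layer as a resistance in series:
  R_stainless steel = L/(kA) = 0.00672/(13.5·0.572) = 8.702×10^-4 K/W
  R_vermiculite board = L/(kA) = 0.0300/(0.0723·0.572) = 0.7254 K/W
  R_aluminium = L/(kA) = 0.0112/(205·0.572) = 9.551×10^-5 K/W
ΣR = 8.702×10^-4 + 0.7254 + 9.551×10^-5 = 0.7264 K/W
Q = ΔT/ΣR = (220 °C − 23.4 °C)/0.7264 = 271 W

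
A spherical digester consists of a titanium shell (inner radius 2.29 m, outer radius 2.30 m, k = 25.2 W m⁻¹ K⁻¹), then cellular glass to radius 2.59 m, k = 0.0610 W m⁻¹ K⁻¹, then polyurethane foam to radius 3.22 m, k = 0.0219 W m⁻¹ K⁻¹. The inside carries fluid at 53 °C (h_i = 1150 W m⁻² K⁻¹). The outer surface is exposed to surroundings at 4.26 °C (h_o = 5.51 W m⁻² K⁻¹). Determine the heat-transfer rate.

Q = 144 W

Treat each layer as a resistance in series:
  R_conv,in = 1/(4πr²h) = 1/(4π·2.29²·1150) = 1.320×10^-5 K/W
  R_titanium = (1/2.29 − 1/2.30)/(4πk) = 0.001899/(4π·25.2) = 5.996×10^-6 K/W
  R_cellular glass = (1/2.30 − 1/2.59)/(4πk) = 0.04868/(4π·0.0610) = 0.06351 K/W
  R_polyurethane foam = (1/2.59 − 1/3.22)/(4πk) = 0.07554/(4π·0.0219) = 0.2745 K/W
  R_conv,out = 1/(4πr²h) = 1/(4π·3.22²·5.51) = 0.001393 K/W
ΣR = 1.320×10^-5 + 5.996×10^-6 + 0.06351 + 0.2745 + 0.001393 = 0.3394 K/W
Q = ΔT/ΣR = (53 °C − 4.26 °C)/0.3394 = 144 W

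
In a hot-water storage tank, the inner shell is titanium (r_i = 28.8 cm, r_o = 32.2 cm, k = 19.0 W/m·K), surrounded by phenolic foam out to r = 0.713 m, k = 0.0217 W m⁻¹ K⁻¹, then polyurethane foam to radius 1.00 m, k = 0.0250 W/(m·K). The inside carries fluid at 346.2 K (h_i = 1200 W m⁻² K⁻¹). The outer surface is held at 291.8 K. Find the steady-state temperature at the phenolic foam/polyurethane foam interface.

T = 301.1 K

Series thermal resistances, inner to outer:
  R_conv,in = 1/(4πr²h) = 1/(4π·0.288²·1200) = 7.995×10^-4 K/W
  R_titanium = (1/0.288 − 1/0.322)/(4πk) = 0.3666/(4π·19.0) = 0.001536 K/W
  R_phenolic foam = (1/0.322 − 1/0.713)/(4πk) = 1.703/(4π·0.0217) = 6.245 K/W
  R_polyurethane foam = (1/0.713 − 1/1.00)/(4πk) = 0.4025/(4π·0.0250) = 1.281 K/W
ΣR = 7.995×10^-4 + 0.001536 + 6.245 + 1.281 = 7.528 K/W
Q = ΔT/ΣR = (346.2 K − 291.8 K)/7.528 = 7.226 W
From the inner boundary to the phenolic foam/polyurethane foam interface, ΣR_partial = 6.247 K/W.
T_interface = T_in − Q·ΣR_partial = 346.2 K − (7.226)(6.247) = 301.1 K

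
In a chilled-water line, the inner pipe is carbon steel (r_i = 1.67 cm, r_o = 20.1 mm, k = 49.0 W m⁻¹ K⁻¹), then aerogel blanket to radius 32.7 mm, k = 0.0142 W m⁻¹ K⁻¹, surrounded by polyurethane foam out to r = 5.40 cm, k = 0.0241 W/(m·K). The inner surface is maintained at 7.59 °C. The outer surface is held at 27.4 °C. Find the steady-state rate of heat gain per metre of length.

Q' = 2.26 W/m

Resistance network (inner→outer):
  R'_carbon steel = ln(0.0201/0.0167)/(2πk) = 0.1853/(2π·49.0) = 6.019×10^-4 m·K/W
  R'_aerogel blanket = ln(0.0327/0.0201)/(2πk) = 0.4867/(2π·0.0142) = 5.454 m·K/W
  R'_polyurethane foam = ln(0.0540/0.0327)/(2πk) = 0.5016/(2π·0.0241) = 3.313 m·K/W
ΣR = 6.019×10^-4 + 5.454 + 3.313 = 8.768 m·K/W
Q' = ΔT/ΣR = (7.59 °C − 27.4 °C)/8.768 = -2.26 W/m
(Negative Q' ⇒ heat flows inward; heat gain = 2.26 W/m.)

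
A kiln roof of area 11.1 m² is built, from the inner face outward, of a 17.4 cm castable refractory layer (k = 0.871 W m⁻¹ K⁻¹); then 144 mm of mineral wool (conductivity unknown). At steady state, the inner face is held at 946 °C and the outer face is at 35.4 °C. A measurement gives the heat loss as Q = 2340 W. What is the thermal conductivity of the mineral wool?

ΣR = ΔT/Q = |946 − 35.4|/2340 = 0.3891 K/W
Known resistances:
  R_castable refractory = L/(kA) = 0.174/(0.871·11.1) = 0.01800 K/W
R_mineral wool = ΣR − ΣR_known = 0.3891 − 0.01800 = 0.3711 K/W
L/(kA) = 0.3711 ⇒ k = 0.144/(0.3711·11.1) = 0.0350 W/m·K

k = 0.0350 W/m·K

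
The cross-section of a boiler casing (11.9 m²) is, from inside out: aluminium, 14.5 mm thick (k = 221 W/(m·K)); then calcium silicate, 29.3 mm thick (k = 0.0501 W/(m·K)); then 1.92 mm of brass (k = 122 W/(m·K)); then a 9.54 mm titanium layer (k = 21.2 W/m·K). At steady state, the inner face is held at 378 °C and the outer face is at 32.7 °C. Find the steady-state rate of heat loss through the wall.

Q = 7.02 kW

Treat each layer as a resistance in series:
  R_aluminium = L/(kA) = 0.0145/(221·11.9) = 5.514×10^-6 K/W
  R_calcium silicate = L/(kA) = 0.0293/(0.0501·11.9) = 0.04915 K/W
  R_brass = L/(kA) = 0.00192/(122·11.9) = 1.322×10^-6 K/W
  R_titanium = L/(kA) = 0.00954/(21.2·11.9) = 3.782×10^-5 K/W
ΣR = 5.514×10^-6 + 0.04915 + 1.322×10^-6 + 3.782×10^-5 = 0.04919 K/W
Q = ΔT/ΣR = (378 °C − 32.7 °C)/0.04919 = 7020 W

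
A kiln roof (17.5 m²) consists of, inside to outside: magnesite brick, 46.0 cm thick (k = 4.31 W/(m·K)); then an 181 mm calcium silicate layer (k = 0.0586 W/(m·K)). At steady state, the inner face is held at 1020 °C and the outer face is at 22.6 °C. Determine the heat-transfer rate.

Q = 5.46 kW

Resistance network (inner→outer):
  R_magnesite brick = L/(kA) = 0.460/(4.31·17.5) = 0.006099 K/W
  R_calcium silicate = L/(kA) = 0.181/(0.0586·17.5) = 0.1765 K/W
ΣR = 0.006099 + 0.1765 = 0.1826 K/W
Q = ΔT/ΣR = (1020 °C − 22.6 °C)/0.1826 = 5460 W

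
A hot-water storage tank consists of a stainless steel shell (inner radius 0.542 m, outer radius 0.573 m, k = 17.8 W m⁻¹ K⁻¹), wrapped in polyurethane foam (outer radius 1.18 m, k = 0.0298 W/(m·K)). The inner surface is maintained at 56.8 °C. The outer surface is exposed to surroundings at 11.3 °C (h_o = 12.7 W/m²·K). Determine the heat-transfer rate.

Treat each layer as a resistance in series:
  R_stainless steel = (1/0.542 − 1/0.573)/(4πk) = 0.09982/(4π·17.8) = 4.462×10^-4 K/W
  R_polyurethane foam = (1/0.573 − 1/1.18)/(4πk) = 0.8977/(4π·0.0298) = 2.397 K/W
  R_conv,out = 1/(4πr²h) = 1/(4π·1.18²·12.7) = 0.004500 K/W
ΣR = 4.462×10^-4 + 2.397 + 0.004500 = 2.402 K/W
Q = ΔT/ΣR = (56.8 °C − 11.3 °C)/2.402 = 18.9 W

Q = 18.9 W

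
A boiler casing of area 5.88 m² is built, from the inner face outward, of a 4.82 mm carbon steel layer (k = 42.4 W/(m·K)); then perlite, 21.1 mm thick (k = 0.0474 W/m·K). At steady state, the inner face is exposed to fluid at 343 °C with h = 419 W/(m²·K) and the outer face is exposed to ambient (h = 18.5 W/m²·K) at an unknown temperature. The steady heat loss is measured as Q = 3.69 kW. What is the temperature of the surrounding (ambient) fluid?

Series resistances:
  R_conv,in = 1/(hA) = 1/(419·5.88) = 4.059×10^-4 K/W
  R_carbon steel = L/(kA) = 0.00482/(42.4·5.88) = 1.933×10^-5 K/W
  R_perlite = L/(kA) = 0.0211/(0.0474·5.88) = 0.07571 K/W
  R_conv,out = 1/(hA) = 1/(18.5·5.88) = 0.009193 K/W
ΣR = 0.08532 K/W
ΔT = Q·ΣR = 3690 × 0.08532 = 314.8 K
Heat flows outward, so T_out = T_in − ΔT = 343 − 314.8 = 28.2 °C

T_out = 28.2 °C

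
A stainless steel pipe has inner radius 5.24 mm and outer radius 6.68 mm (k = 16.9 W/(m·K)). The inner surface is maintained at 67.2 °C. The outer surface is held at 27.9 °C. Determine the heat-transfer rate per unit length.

Q' = 2πk·ΔT/ln(r₂/r₁) = 2π × 16.9 × 39.3 / ln(0.00668/0.00524) = 17200 W/m

Q' = 17.2 kW/m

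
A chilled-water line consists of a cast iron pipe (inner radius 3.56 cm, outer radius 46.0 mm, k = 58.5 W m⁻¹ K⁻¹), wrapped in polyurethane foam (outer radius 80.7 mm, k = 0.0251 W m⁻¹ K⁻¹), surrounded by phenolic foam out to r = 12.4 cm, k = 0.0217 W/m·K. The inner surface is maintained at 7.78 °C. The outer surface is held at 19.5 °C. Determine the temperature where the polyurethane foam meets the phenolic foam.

T = 14.0 °C

Series thermal resistances, inner to outer:
  R'_cast iron = ln(0.0460/0.0356)/(2πk) = 0.2563/(2π·58.5) = 6.973×10^-4 m·K/W
  R'_polyurethane foam = ln(0.0807/0.0460)/(2πk) = 0.5621/(2π·0.0251) = 3.564 m·K/W
  R'_phenolic foam = ln(0.124/0.0807)/(2πk) = 0.4295/(2π·0.0217) = 3.150 m·K/W
ΣR = 6.973×10^-4 + 3.564 + 3.150 = 6.715 m·K/W
Q' = ΔT/ΣR = (7.78 °C − 19.5 °C)/6.715 = -1.745 W/m
From the inner boundary to the polyurethane foam/phenolic foam interface, ΣR_partial = 3.565 m·K/W.
T_interface = T_in − Q'·ΣR_partial = 7.78 °C − (-1.745)(3.565) = 14.0 °C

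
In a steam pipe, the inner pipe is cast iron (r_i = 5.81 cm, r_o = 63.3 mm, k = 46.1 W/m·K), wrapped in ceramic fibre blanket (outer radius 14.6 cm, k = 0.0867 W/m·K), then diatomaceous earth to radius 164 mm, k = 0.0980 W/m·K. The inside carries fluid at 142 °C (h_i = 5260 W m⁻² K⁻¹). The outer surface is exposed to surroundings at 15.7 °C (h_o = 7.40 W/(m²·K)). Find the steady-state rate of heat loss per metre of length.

Resistance network (inner→outer):
  R'_conv,in = 1/(2πr h) = 1/(2π·0.0581·5260) = 5.208×10^-4 m·K/W
  R'_cast iron = ln(0.0633/0.0581)/(2πk) = 0.08572/(2π·46.1) = 2.959×10^-4 m·K/W
  R'_ceramic fibre blanket = ln(0.146/0.0633)/(2πk) = 0.8357/(2π·0.0867) = 1.534 m·K/W
  R'_diatomaceous earth = ln(0.164/0.146)/(2πk) = 0.1163/(2π·0.0980) = 0.1888 m·K/W
  R'_conv,out = 1/(2πr h) = 1/(2π·0.164·7.40) = 0.1311 m·K/W
ΣR = 5.208×10^-4 + 2.959×10^-4 + 1.534 + 0.1888 + 0.1311 = 1.855 m·K/W
Q' = ΔT/ΣR = (142 °C − 15.7 °C)/1.855 = 68.1 W/m

Q' = 68.1 W/m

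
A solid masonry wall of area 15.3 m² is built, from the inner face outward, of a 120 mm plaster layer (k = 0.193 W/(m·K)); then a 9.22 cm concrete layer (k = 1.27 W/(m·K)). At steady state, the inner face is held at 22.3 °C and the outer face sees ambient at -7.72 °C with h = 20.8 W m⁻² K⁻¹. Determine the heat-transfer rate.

Q = 619 W

Series thermal resistances, inner to outer:
  R_plaster = L/(kA) = 0.120/(0.193·15.3) = 0.04064 K/W
  R_concrete = L/(kA) = 0.0922/(1.27·15.3) = 0.004745 K/W
  R_conv,out = 1/(hA) = 1/(20.8·15.3) = 0.003142 K/W
ΣR = 0.04064 + 0.004745 + 0.003142 = 0.04853 K/W
Q = ΔT/ΣR = (22.3 °C − -7.72 °C)/0.04853 = 619 W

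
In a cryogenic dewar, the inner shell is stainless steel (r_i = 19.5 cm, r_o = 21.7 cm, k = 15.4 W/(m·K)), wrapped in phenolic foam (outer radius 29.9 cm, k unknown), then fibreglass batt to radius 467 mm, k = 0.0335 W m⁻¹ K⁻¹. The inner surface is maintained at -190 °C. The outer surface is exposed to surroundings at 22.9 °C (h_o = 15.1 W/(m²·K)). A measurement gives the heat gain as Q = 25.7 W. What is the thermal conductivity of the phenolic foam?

k = 0.0186 W/m·K

ΣR = ΔT/Q = |-190 − 22.9|/25.7 = 8.284 K/W
Known resistances:
  R_stainless steel = (1/0.195 − 1/0.217)/(4πk) = 0.5199/(4π·15.4) = 0.002687 K/W
  R_fibreglass batt = (1/0.299 − 1/0.467)/(4πk) = 1.203/(4π·0.0335) = 2.858 K/W
  R_conv,out = 1/(4πr²h) = 1/(4π·0.467²·15.1) = 0.02416 K/W
R_phenolic foam = ΣR − ΣR_known = 8.284 − 2.885 = 5.399 K/W
(1/r₁−1/r₂)/(4πk) = 5.399 ⇒ k = 1.264/(4π·5.399) = 0.0186 W/m·K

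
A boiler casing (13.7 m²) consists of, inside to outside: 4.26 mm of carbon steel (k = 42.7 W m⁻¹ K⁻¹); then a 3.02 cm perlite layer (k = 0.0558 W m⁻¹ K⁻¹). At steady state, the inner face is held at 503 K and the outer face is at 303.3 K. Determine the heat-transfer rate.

Treat each layer as a resistance in series:
  R_carbon steel = L/(kA) = 0.00426/(42.7·13.7) = 7.282×10^-6 K/W
  R_perlite = L/(kA) = 0.0302/(0.0558·13.7) = 0.03951 K/W
ΣR = 7.282×10^-6 + 0.03951 = 0.03952 K/W
Q = ΔT/ΣR = (503 K − 303.3 K)/0.03952 = 5050 W

Q = 5050 W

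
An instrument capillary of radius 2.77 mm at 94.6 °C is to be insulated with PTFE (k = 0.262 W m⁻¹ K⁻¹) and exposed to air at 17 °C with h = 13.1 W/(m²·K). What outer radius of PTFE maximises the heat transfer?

For a cylinder, r_cr = k_ins/h = 0.262/13.1 = 0.0200 m = 2.00 cm

r_cr = 2.00 cm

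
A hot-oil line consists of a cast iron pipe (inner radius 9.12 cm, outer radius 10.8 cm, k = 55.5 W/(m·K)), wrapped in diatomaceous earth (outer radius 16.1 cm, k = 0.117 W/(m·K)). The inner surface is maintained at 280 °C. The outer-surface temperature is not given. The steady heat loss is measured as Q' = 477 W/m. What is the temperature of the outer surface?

T_out = 20.7 °C

Series resistances:
  R'_cast iron = ln(0.108/0.0912)/(2πk) = 0.1691/(2π·55.5) = 4.849×10^-4 m·K/W
  R'_diatomaceous earth = ln(0.161/0.108)/(2πk) = 0.3993/(2π·0.117) = 0.5431 m·K/W
ΣR = 0.5436 m·K/W
ΔT = Q'·ΣR = 477 × 0.5436 = 259.3 K
Heat flows outward, so T_out = T_in − ΔT = 280 − 259.3 = 20.7 °C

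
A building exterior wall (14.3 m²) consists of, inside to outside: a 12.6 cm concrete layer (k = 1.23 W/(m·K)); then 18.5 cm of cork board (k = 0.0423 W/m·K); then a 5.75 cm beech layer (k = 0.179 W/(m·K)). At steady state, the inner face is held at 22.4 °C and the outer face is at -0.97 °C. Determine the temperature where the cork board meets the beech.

Treat each layer as a resistance in series:
  R_concrete = L/(kA) = 0.126/(1.23·14.3) = 0.007164 K/W
  R_cork board = L/(kA) = 0.185/(0.0423·14.3) = 0.3058 K/W
  R_beech = L/(kA) = 0.0575/(0.179·14.3) = 0.02246 K/W
ΣR = 0.007164 + 0.3058 + 0.02246 = 0.3354 K/W
Q = ΔT/ΣR = (22.4 °C − -0.97 °C)/0.3354 = 69.68 W
From the inner boundary to the cork board/beech interface, ΣR_partial = 0.3130 K/W.
T_interface = T_in − Q·ΣR_partial = 22.4 °C − (69.68)(0.3130) = 0.59 °C

T = 0.59 °C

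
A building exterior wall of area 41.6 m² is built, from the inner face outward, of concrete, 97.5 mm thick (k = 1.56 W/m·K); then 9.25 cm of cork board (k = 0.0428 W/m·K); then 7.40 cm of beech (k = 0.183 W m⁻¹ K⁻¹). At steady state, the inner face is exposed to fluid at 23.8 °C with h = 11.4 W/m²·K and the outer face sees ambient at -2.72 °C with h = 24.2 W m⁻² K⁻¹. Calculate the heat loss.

Series thermal resistances, inner to outer:
  R_conv,in = 1/(hA) = 1/(11.4·41.6) = 0.002109 K/W
  R_concrete = L/(kA) = 0.0975/(1.56·41.6) = 0.001502 K/W
  R_cork board = L/(kA) = 0.0925/(0.0428·41.6) = 0.05195 K/W
  R_beech = L/(kA) = 0.0740/(0.183·41.6) = 0.009720 K/W
  R_conv,out = 1/(hA) = 1/(24.2·41.6) = 9.933×10^-4 K/W
ΣR = 0.002109 + 0.001502 + 0.05195 + 0.009720 + 9.933×10^-4 = 0.06627 K/W
Q = ΔT/ΣR = (23.8 °C − -2.72 °C)/0.06627 = 400 W

Q = 400 W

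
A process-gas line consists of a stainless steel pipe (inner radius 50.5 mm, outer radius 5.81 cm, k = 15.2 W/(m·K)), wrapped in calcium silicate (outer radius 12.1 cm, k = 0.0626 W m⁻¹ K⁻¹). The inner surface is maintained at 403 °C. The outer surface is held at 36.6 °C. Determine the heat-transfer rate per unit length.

Q' = 196 W/m

Series thermal resistances, inner to outer:
  R'_stainless steel = ln(0.0581/0.0505)/(2πk) = 0.1402/(2π·15.2) = 0.001468 m·K/W
  R'_calcium silicate = ln(0.121/0.0581)/(2πk) = 0.7336/(2π·0.0626) = 1.865 m·K/W
ΣR = 0.001468 + 1.865 = 1.866 m·K/W
Q' = ΔT/ΣR = (403 °C − 36.6 °C)/1.866 = 196 W/m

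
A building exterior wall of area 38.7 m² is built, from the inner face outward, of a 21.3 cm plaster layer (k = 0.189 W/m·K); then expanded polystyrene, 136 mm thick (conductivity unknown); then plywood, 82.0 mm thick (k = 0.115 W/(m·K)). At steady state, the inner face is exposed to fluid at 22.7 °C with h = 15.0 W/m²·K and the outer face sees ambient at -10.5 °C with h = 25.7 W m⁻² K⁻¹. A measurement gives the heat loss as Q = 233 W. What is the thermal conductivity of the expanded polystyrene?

ΣR = ΔT/Q = |22.7 − -10.5|/233 = 0.1425 K/W
Known resistances:
  R_conv,in = 1/(hA) = 1/(15.0·38.7) = 0.001723 K/W
  R_plaster = L/(kA) = 0.213/(0.189·38.7) = 0.02912 K/W
  R_plywood = L/(kA) = 0.0820/(0.115·38.7) = 0.01842 K/W
  R_conv,out = 1/(hA) = 1/(25.7·38.7) = 0.001005 K/W
R_expanded polystyrene = ΣR − ΣR_known = 0.1425 − 0.05027 = 0.09223 K/W
L/(kA) = 0.09223 ⇒ k = 0.136/(0.09223·38.7) = 0.0381 W/m·K

k = 0.0381 W/m·K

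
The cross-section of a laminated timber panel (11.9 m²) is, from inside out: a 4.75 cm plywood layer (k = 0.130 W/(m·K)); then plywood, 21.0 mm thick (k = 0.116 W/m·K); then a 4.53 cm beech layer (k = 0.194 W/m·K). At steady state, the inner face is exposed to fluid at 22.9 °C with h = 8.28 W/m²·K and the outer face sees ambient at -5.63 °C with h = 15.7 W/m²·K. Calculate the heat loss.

Q = 352 W

Treat each layer as a resistance in series:
  R_conv,in = 1/(hA) = 1/(8.28·11.9) = 0.01015 K/W
  R_plywood = L/(kA) = 0.0475/(0.130·11.9) = 0.03070 K/W
  R_plywood = L/(kA) = 0.0210/(0.116·11.9) = 0.01521 K/W
  R_beech = L/(kA) = 0.0453/(0.194·11.9) = 0.01962 K/W
  R_conv,out = 1/(hA) = 1/(15.7·11.9) = 0.005352 K/W
ΣR = 0.01015 + 0.03070 + 0.01521 + 0.01962 + 0.005352 = 0.08103 K/W
Q = ΔT/ΣR = (22.9 °C − -5.63 °C)/0.08103 = 352 W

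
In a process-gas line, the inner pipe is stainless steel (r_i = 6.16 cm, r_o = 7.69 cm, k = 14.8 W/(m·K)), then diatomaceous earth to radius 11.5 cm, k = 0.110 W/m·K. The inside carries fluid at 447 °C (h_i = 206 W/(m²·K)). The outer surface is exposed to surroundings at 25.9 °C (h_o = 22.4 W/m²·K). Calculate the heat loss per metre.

Resistance network (inner→outer):
  R'_conv,in = 1/(2πr h) = 1/(2π·0.0616·206) = 0.01254 m·K/W
  R'_stainless steel = ln(0.0769/0.0616)/(2πk) = 0.2218/(2π·14.8) = 0.002386 m·K/W
  R'_diatomaceous earth = ln(0.115/0.0769)/(2πk) = 0.4024/(2π·0.110) = 0.5823 m·K/W
  R'_conv,out = 1/(2πr h) = 1/(2π·0.115·22.4) = 0.06178 m·K/W
ΣR = 0.01254 + 0.002386 + 0.5823 + 0.06178 = 0.6590 m·K/W
Q' = ΔT/ΣR = (447 °C − 25.9 °C)/0.6590 = 639 W/m

Q' = 639 W/m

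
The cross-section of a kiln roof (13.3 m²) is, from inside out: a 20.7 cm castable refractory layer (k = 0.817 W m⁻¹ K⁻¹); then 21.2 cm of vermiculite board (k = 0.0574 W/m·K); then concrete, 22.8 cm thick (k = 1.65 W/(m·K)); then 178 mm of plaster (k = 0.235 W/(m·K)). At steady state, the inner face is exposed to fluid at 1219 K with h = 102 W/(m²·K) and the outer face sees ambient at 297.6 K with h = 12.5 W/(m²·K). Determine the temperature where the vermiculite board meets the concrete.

T = 480 K

Treat each layer as a resistance in series:
  R_conv,in = 1/(hA) = 1/(102·13.3) = 7.371×10^-4 K/W
  R_castable refractory = L/(kA) = 0.207/(0.817·13.3) = 0.01905 K/W
  R_vermiculite board = L/(kA) = 0.212/(0.0574·13.3) = 0.2777 K/W
  R_concrete = L/(kA) = 0.228/(1.65·13.3) = 0.01039 K/W
  R_plaster = L/(kA) = 0.178/(0.235·13.3) = 0.05695 K/W
  R_conv,out = 1/(hA) = 1/(12.5·13.3) = 0.006015 K/W
ΣR = 7.371×10^-4 + 0.01905 + 0.2777 + 0.01039 + 0.05695 + 0.006015 = 0.3708 K/W
Q = ΔT/ΣR = (1219 K − 297.6 K)/0.3708 = 2485 W
From the inner boundary to the vermiculite board/concrete interface, ΣR_partial = 0.2975 K/W.
T_interface = T_in − Q·ΣR_partial = 1219 K − (2485)(0.2975) = 480 K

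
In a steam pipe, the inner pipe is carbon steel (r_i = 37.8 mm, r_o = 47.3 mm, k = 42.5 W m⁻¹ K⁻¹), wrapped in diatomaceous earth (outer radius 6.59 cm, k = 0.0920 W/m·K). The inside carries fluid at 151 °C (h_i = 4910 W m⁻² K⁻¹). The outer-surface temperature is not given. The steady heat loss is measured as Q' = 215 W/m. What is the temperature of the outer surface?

T_out = 27.3 °C

Sum the resistances:
  R'_conv,in = 1/(2πr h) = 1/(2π·0.0378·4910) = 8.575×10^-4 m·K/W
  R'_carbon steel = ln(0.0473/0.0378)/(2πk) = 0.2242/(2π·42.5) = 8.396×10^-4 m·K/W
  R'_diatomaceous earth = ln(0.0659/0.0473)/(2πk) = 0.3316/(2π·0.0920) = 0.5737 m·K/W
ΣR = 0.5754 m·K/W
ΔT = Q'·ΣR = 215 × 0.5754 = 123.7 K
Heat flows outward, so T_out = T_in − ΔT = 151 − 123.7 = 27.3 °C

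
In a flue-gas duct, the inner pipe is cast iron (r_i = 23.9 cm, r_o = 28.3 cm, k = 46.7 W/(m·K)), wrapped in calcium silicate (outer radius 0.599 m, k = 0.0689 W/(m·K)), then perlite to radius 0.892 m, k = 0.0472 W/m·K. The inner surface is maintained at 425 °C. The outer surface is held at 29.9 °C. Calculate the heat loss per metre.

Resistance network (inner→outer):
  R'_cast iron = ln(0.283/0.239)/(2πk) = 0.1690/(2π·46.7) = 5.759×10^-4 m·K/W
  R'_calcium silicate = ln(0.599/0.283)/(2πk) = 0.7498/(2π·0.0689) = 1.732 m·K/W
  R'_perlite = ln(0.892/0.599)/(2πk) = 0.3982/(2π·0.0472) = 1.343 m·K/W
ΣR = 5.759×10^-4 + 1.732 + 1.343 = 3.076 m·K/W
Q' = ΔT/ΣR = (425 °C − 29.9 °C)/3.076 = 128 W/m

Q' = 128 W/m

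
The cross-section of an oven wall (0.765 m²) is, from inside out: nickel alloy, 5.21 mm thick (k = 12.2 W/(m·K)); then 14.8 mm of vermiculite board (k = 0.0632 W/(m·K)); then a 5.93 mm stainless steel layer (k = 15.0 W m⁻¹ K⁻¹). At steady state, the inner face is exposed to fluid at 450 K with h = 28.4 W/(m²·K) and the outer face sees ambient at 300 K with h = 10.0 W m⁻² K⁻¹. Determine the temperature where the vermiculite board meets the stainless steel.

Resistance network (inner→outer):
  R_conv,in = 1/(hA) = 1/(28.4·0.765) = 0.04603 K/W
  R_nickel alloy = L/(kA) = 0.00521/(12.2·0.765) = 5.582×10^-4 K/W
  R_vermiculite board = L/(kA) = 0.0148/(0.0632·0.765) = 0.3061 K/W
  R_stainless steel = L/(kA) = 0.00593/(15.0·0.765) = 5.168×10^-4 K/W
  R_conv,out = 1/(hA) = 1/(10.0·0.765) = 0.1307 K/W
ΣR = 0.04603 + 5.582×10^-4 + 0.3061 + 5.168×10^-4 + 0.1307 = 0.4839 K/W
Q = ΔT/ΣR = (450 K − 300 K)/0.4839 = 310.0 W
From the inner boundary to the vermiculite board/stainless steel interface, ΣR_partial = 0.3527 K/W.
T_interface = T_in − Q·ΣR_partial = 450 K − (310.0)(0.3527) = 340.7 K

T = 340.7 K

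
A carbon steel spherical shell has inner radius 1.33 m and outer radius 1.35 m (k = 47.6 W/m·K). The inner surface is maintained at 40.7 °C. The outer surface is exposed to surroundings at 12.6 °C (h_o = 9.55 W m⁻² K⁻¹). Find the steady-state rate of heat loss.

Q = 6120 W

Resistance network (inner→outer):
  R_carbon steel = (1/1.33 − 1/1.35)/(4πk) = 0.01114/(4π·47.6) = 1.862×10^-5 K/W
  R_conv,out = 1/(4πr²h) = 1/(4π·1.35²·9.55) = 0.004572 K/W
ΣR = 1.862×10^-5 + 0.004572 = 0.004591 K/W
Q = ΔT/ΣR = (40.7 °C − 12.6 °C)/0.004591 = 6120 W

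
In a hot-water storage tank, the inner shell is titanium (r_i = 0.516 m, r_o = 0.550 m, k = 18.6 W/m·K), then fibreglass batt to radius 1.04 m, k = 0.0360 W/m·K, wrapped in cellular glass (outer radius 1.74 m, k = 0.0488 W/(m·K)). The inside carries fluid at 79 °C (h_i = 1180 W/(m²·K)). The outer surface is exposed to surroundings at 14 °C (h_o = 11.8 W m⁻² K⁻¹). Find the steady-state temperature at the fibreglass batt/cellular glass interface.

T = 30.3 °C

Resistance network (inner→outer):
  R_conv,in = 1/(4πr²h) = 1/(4π·0.516²·1180) = 2.533×10^-4 K/W
  R_titanium = (1/0.516 − 1/0.550)/(4πk) = 0.1198/(4π·18.6) = 5.126×10^-4 K/W
  R_fibreglass batt = (1/0.550 − 1/1.04)/(4πk) = 0.8566/(4π·0.0360) = 1.894 K/W
  R_cellular glass = (1/1.04 − 1/1.74)/(4πk) = 0.3868/(4π·0.0488) = 0.6308 K/W
  R_conv,out = 1/(4πr²h) = 1/(4π·1.74²·11.8) = 0.002227 K/W
ΣR = 2.533×10^-4 + 5.126×10^-4 + 1.894 + 0.6308 + 0.002227 = 2.528 K/W
Q = ΔT/ΣR = (79 °C − 14 °C)/2.528 = 25.71 W
From the inner boundary to the fibreglass batt/cellular glass interface, ΣR_partial = 1.895 K/W.
T_interface = T_in − Q·ΣR_partial = 79 °C − (25.71)(1.895) = 30.3 °C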